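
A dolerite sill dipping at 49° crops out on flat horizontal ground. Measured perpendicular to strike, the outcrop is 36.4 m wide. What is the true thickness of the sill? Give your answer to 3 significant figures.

True thickness t = w · sin(dip) = 36.4 × sin 49°
t = 36.4 × 0.7547 = 27.471 m

27.5 m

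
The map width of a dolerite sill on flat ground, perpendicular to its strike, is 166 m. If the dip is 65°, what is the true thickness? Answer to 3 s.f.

150 m

True thickness t = w · sin(dip) = 166 × sin 65°
t = 166 × 0.9063 = 150.447 m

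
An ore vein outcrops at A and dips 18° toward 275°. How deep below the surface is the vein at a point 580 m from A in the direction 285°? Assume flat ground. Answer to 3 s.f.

186 m

The hole lies 10° from the dip direction, so the down-dip offset is 580 × cos 10° = 571.19 m.
Depth = down-dip offset × tan(dip) = 571.19 × tan 18° = 571.19 × 0.3249
Depth = 185.59 m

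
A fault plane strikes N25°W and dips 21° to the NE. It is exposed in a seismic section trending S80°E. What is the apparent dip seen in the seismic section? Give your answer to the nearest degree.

The section lies 55° from the strike.
tan α = tan 21° × sin 55° = 0.3839 × 0.8192 = 0.3144
α = arctan(0.3144) = 17.46°

17°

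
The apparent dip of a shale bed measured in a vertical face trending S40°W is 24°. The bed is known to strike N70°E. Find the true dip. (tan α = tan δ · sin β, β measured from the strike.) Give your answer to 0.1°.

41.7°

β = acute angle between strike N70°E and section S40°W = 30°.
tan δ = tan α / sin β = tan 24° / sin 30° = 0.4452 / 0.5000 = 0.8905
δ = arctan(0.8905) = 41.68°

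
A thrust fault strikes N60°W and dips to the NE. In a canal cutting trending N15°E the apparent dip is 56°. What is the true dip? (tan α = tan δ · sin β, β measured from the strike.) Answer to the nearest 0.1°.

56.9°

The section is 75° from the strike.
tan δ = tan α / sin β = tan 56° / sin 75° = 1.4826 / 0.9659 = 1.5349
true dip = arctan 1.5349 = 56.91°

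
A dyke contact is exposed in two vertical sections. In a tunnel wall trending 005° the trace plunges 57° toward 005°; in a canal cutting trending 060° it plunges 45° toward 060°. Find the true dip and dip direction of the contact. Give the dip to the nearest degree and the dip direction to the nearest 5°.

true dip 57°, dip direction 010°

Each apparent-dip line lies in the plane. As unit vectors (x east, y north, z up), v₁ plunges 57°→005° and v₂ plunges 45°→060°.
n = v₁ × v₂ = (0.087, 0.480, 0.315) (taken with n_z > 0).
True dip = arccos(n_z / |n|) = arccos(0.5430) = 57.1°.
The horizontal component of n points toward azimuth atan2(n_x, n_y) = 10°, the dip direction.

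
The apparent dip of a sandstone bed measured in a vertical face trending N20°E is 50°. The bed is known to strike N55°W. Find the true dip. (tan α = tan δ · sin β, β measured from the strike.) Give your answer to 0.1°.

The section is 75° from the strike.
tan δ = tan α / sin β = tan 50° / sin 75° = 1.1918 / 0.9659 = 1.2338
true dip = arctan 1.2338 = 50.97°

51.0°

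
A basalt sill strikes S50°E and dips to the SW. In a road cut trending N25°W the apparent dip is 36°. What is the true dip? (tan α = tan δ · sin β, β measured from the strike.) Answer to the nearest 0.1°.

The section is 25° from the strike.
tan δ = tan α / sin β = tan 36° / sin 25° = 0.7265 / 0.4226 = 1.7191
δ = arctan(1.7191) = 59.81°

59.8°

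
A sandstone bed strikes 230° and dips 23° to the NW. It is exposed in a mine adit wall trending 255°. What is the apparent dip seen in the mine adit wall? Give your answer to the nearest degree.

The section lies 25° from the strike.
tan α = tan 23° × sin 25° = 0.4245 × 0.4226 = 0.1794
α = arctan(0.1794) = 10.17°

10°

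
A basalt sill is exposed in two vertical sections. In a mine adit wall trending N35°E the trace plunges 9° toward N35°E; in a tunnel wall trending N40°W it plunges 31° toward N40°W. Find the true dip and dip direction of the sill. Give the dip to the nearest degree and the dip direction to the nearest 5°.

Represent each trace as a vector plunging at its apparent dip toward its trend (east-north-up frame): v₁ = (0.567, 0.809, -0.156), v₂ = (-0.551, 0.657, -0.515).
The plane normal is n = v₁ × v₂ ∝ (-0.314, 0.378, 0.818).
tan δ = √(n_x²+n_y²)/n_z = 0.491/0.818, so δ = 31.0°.
The horizontal component of n points toward azimuth atan2(n_x, n_y) = 320°, the dip direction.

true dip 31°, dip direction 320°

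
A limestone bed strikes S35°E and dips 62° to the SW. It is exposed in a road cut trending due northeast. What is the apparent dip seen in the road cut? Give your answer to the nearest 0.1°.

61.6°

The strike is S35°E and the section trends due northeast; the acute angle between them is β = 80°.
tan α = tan 62° × sin 80° = 1.8807 × 0.9848 = 1.8522
apparent dip = arctan 1.8522 = 61.63°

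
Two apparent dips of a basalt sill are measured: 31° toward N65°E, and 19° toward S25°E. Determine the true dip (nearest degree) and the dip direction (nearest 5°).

true dip 35°, dip direction 095°

Each apparent-dip line lies in the plane. As unit vectors (x east, y north, z up), v₁ plunges 31°→N65°E and v₂ plunges 19°→S25°E.
n = v₁ × v₂ = (0.559, -0.047, 0.810) (taken with n_z > 0).
True dip = arccos(n_z / |n|) = arccos(0.8221) = 34.7°.
Dip direction = azimuth of (n_x, n_y) = atan2(0.559, -0.047) = 95°.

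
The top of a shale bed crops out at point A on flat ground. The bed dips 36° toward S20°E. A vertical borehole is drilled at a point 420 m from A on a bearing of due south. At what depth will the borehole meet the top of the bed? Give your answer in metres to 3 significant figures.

The hole lies 20° from the dip direction, so the down-dip offset is 420 × cos 20° = 394.67 m.
Depth = down-dip offset × tan(dip) = 394.67 × tan 36° = 394.67 × 0.7265
Depth = 286.75 m

287 m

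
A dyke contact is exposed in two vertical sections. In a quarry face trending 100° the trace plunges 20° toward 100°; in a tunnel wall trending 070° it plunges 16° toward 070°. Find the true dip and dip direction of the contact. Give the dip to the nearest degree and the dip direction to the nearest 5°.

true dip 20°, dip direction 110°

Represent each trace as a vector plunging at its apparent dip toward its trend (east-north-up frame): v₁ = (0.925, -0.163, -0.342), v₂ = (0.903, 0.329, -0.276).
Cross product v₁ × v₂ gives the pole to the plane: n ∝ (0.157, -0.054, 0.452).
Dip δ = arctan(|n_h|/n_z) = arctan(0.166/0.452) = 20.2°.
Dip direction = azimuth of (n_x, n_y) = atan2(0.157, -0.054) = 109°.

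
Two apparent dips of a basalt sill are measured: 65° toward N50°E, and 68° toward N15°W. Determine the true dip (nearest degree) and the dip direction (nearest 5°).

Each apparent-dip line lies in the plane. As unit vectors (x east, y north, z up), v₁ plunges 65°→N50°E and v₂ plunges 68°→N15°W.
The plane normal is n = v₁ × v₂ ∝ (0.076, 0.388, 0.143).
True dip = arccos(n_z / |n|) = arccos(0.3411) = 70.1°.
Dip direction = azimuth of (n_x, n_y) = atan2(0.076, 0.388) = 11°.

true dip 70°, dip direction 010°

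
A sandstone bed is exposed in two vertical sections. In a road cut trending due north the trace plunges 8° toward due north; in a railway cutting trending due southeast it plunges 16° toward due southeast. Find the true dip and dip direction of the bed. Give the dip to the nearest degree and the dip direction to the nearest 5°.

Represent each trace as a vector plunging at its apparent dip toward its trend (east-north-up frame): v₁ = (0.000, 0.990, -0.139), v₂ = (0.680, -0.680, -0.276).
n = v₁ × v₂ = (0.368, 0.095, 0.673) (taken with n_z > 0).
tan δ = √(n_x²+n_y²)/n_z = 0.380/0.673, so δ = 29.4°.
Dip direction = atan2(0.368, 0.095) = 76° (azimuth of n's horizontal projection).

true dip 29°, dip direction 075°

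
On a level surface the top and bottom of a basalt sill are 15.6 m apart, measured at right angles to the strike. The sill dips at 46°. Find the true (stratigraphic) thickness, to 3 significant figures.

True thickness t = w · sin(dip) = 15.6 × sin 46°
t = 15.6 × 0.7193 = 11.222 m

11.2 m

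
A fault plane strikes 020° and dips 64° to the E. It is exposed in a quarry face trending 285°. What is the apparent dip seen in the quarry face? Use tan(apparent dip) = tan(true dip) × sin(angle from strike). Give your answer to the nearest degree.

The section lies 85° from the strike.
tan α = tan 64° × sin 85° = 2.0503 × 0.9962 = 2.0425
α = arctan(2.0425) = 63.91°

64°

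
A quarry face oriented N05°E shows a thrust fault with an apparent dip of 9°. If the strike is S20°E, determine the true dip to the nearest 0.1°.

20.5°

β = acute angle between strike S20°E and section N05°E = 25°.
tan δ = tan α / sin β = tan 9° / sin 25° = 0.1584 / 0.4226 = 0.3748
δ = arctan(0.3748) = 20.54°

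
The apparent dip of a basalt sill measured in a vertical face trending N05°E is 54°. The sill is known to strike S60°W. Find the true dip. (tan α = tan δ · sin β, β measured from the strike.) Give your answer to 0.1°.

59.2°

The section is 55° from the strike.
tan δ = tan α / sin β = tan 54° / sin 55° = 1.3764 / 0.8192 = 1.6803
true dip = arctan 1.6803 = 59.24°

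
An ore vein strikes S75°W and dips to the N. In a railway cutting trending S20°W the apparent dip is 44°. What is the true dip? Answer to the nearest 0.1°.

49.7°

β = acute angle between strike S75°W and section S20°W = 55°.
tan δ = tan α / sin β = tan 44° / sin 55° = 0.9657 / 0.8192 = 1.1789
true dip = arctan 1.1789 = 49.69°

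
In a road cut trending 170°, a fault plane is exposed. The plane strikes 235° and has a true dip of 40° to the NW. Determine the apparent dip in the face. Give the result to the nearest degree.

Angle between strike (235°) and section (170°): β = 65°.
tan α = tan 40° × sin 65° = 0.8391 × 0.9063 = 0.7605
apparent dip = arctan 0.7605 = 37.25°

37°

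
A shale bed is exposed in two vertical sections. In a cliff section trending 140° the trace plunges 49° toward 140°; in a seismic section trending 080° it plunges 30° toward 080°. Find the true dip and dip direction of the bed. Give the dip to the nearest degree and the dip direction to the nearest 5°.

The two traces are lines in the plane: v₁ = (sin 140°·cos 49°, cos 140°·cos 49°, −sin 49°), v₂ = (sin 80°·cos 30°, cos 80°·cos 30°, −sin 30°).
The plane normal is n = v₁ × v₂ ∝ (0.365, -0.433, 0.492).
True dip = arccos(n_z / |n|) = arccos(0.6561) = 49.0°.
Dip direction = azimuth of (n_x, n_y) = atan2(0.365, -0.433) = 140°.

true dip 49°, dip direction 140°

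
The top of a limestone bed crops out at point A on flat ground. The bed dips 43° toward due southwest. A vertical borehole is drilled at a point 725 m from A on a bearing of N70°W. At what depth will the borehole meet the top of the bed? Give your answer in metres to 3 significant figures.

The hole lies 65° from the dip direction, so the down-dip offset is 725 × cos 65° = 306.40 m.
Depth = down-dip offset × tan(dip) = 306.40 × tan 43° = 306.40 × 0.9325
Depth = 285.72 m

286 m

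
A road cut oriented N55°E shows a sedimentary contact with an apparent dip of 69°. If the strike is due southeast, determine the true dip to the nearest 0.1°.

The section is 80° from the strike.
tan(true dip) = tan 69° / sin 80° = 2.6453
δ = arctan(2.6453) = 69.29°

69.3°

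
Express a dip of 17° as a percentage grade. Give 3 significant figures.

30.6%

grade % = 100 × tan 17° = 100 × 0.3057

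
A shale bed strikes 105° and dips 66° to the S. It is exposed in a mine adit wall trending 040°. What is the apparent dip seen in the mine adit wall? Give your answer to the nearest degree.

64°

The section lies 65° from the strike.
tan α = tan 66° × sin 65° = 2.2460 × 0.9063 = 2.0356
apparent dip = arctan 2.0356 = 63.84°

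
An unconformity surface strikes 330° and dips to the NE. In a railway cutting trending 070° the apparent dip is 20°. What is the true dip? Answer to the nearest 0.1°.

20.3°

The section is 80° from the strike.
tan δ = tan α / sin β = tan 20° / sin 80° = 0.3640 / 0.9848 = 0.3696
δ = arctan(0.3696) = 20.28°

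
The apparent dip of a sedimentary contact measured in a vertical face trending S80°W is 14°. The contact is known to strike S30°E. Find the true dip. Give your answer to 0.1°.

14.9°

The section is 70° from the strike.
tan(true dip) = tan 14° / sin 70° = 0.2653
true dip = arctan 0.2653 = 14.86°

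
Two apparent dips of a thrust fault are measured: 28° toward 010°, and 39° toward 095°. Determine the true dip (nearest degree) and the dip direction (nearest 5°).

true dip 43°, dip direction 065°

Each apparent-dip line lies in the plane. As unit vectors (x east, y north, z up), v₁ plunges 28°→010° and v₂ plunges 39°→095°.
n = v₁ × v₂ = (0.579, 0.267, 0.684) (taken with n_z > 0).
tan δ = √(n_x²+n_y²)/n_z = 0.638/0.684, so δ = 43.0°.
Dip direction = azimuth of (n_x, n_y) = atan2(0.579, 0.267) = 65°.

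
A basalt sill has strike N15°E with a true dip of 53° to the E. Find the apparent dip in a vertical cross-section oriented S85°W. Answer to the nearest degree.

51°

The section lies 70° from the strike.
tan(apparent dip) = tan 53° · sin 70° = 1.2470
α = arctan(1.2470) = 51.27°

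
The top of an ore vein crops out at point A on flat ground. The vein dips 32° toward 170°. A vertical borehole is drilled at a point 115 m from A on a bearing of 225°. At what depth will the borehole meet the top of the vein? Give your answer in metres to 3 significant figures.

41.2 m

The hole lies 55° from the dip direction, so the down-dip offset is 115 × cos 55° = 65.96 m.
Depth = down-dip offset × tan(dip) = 65.96 × tan 32° = 65.96 × 0.6249
Depth = 41.22 m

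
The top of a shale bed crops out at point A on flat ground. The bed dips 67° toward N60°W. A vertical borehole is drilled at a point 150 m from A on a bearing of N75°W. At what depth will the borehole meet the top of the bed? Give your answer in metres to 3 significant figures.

341 m

The hole lies 15° from the dip direction, so the down-dip offset is 150 × cos 15° = 144.89 m.
Depth = down-dip offset × tan(dip) = 144.89 × tan 67° = 144.89 × 2.3559
Depth = 341.34 m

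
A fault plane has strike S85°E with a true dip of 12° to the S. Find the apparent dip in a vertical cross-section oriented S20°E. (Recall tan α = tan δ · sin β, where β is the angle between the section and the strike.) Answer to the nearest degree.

Angle between strike (S85°E) and section (S20°E): β = 65°.
tan α = tan 12° × sin 65° = 0.2126 × 0.9063 = 0.1926
α = arctan(0.1926) = 10.90°

11°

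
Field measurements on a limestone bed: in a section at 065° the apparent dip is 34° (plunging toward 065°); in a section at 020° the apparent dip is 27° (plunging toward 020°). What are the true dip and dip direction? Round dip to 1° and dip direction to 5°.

true dip 34°, dip direction 060°

Each apparent-dip line lies in the plane. As unit vectors (x east, y north, z up), v₁ plunges 34°→065° and v₂ plunges 27°→020°.
Cross product v₁ × v₂ gives the pole to the plane: n ∝ (0.309, 0.171, 0.522).
tan δ = √(n_x²+n_y²)/n_z = 0.353/0.522, so δ = 34.1°.
Dip direction = atan2(0.309, 0.171) = 61° (azimuth of n's horizontal projection).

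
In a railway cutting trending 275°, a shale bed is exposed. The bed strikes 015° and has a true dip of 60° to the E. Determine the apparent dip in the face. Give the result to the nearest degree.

Angle between strike (015°) and section (275°): β = 80°.
tan(apparent dip) = tan 60° · sin 80° = 1.7057
apparent dip = arctan 1.7057 = 59.62°

60°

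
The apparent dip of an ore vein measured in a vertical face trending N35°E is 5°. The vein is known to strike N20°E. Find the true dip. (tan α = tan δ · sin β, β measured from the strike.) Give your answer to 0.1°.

β = acute angle between strike N20°E and section N35°E = 15°.
tan δ = tan α / sin β = tan 5° / sin 15° = 0.0875 / 0.2588 = 0.3380
true dip = arctan 0.3380 = 18.68°

18.7°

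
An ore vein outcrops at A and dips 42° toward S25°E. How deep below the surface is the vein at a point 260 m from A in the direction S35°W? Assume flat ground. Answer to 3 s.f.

117 m

The hole lies 60° from the dip direction, so the down-dip offset is 260 × cos 60° = 130.00 m.
Depth = down-dip offset × tan(dip) = 130.00 × tan 42° = 130.00 × 0.9004
Depth = 117.05 m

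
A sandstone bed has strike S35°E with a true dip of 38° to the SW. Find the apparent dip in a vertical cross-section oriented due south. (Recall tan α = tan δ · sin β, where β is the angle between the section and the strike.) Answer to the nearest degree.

The strike is S35°E and the section trends due south; the acute angle between them is β = 35°.
tan α = tan 38° × sin 35° = 0.7813 × 0.5736 = 0.4481
apparent dip = arctan 0.4481 = 24.14°

24°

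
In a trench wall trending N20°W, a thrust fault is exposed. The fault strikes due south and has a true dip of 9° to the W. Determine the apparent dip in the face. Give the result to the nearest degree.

The section lies 20° from the strike.
tan α = tan 9° × sin 20° = 0.1584 × 0.3420 = 0.0542
apparent dip = arctan 0.0542 = 3.10°

3°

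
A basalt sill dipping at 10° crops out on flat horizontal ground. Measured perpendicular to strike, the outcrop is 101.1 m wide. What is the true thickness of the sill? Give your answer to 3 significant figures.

True thickness t = w · sin(dip) = 101.1 × sin 10°
t = 101.1 × 0.1736 = 17.556 m

17.6 m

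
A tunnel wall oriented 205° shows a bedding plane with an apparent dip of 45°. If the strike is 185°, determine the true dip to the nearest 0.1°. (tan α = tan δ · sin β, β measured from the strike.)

71.1°

The section is 20° from the strike.
tan(true dip) = tan 45° / sin 20° = 2.9238
true dip = arctan 2.9238 = 71.12°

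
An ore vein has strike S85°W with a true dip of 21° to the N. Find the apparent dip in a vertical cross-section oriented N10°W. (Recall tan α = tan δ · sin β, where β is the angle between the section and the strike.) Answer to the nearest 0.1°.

20.9°

Angle between strike (S85°W) and section (N10°W): β = 85°.
tan α = tan 21° × sin 85° = 0.3839 × 0.9962 = 0.3824
α = arctan(0.3824) = 20.93°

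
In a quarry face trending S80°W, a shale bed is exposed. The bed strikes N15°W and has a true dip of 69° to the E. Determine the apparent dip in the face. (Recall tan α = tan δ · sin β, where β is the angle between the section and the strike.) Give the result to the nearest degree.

69°

Angle between strike (N15°W) and section (S80°W): β = 85°.
tan(apparent dip) = tan 69° · sin 85° = 2.5952
α = arctan(2.5952) = 68.93°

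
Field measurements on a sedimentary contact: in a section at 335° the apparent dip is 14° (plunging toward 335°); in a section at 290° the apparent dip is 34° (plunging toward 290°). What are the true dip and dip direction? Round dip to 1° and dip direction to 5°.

Represent each trace as a vector plunging at its apparent dip toward its trend (east-north-up frame): v₁ = (-0.410, 0.879, -0.242), v₂ = (-0.779, 0.284, -0.559).
The plane normal is n = v₁ × v₂ ∝ (-0.423, -0.041, 0.569).
True dip = arccos(n_z / |n|) = arccos(0.8010) = 36.8°.
Dip direction = atan2(-0.423, -0.041) = 264° (azimuth of n's horizontal projection).

true dip 37°, dip direction 265°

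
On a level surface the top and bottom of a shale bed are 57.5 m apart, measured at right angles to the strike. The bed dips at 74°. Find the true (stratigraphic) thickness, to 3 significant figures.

55.3 m

True thickness t = w · sin(dip) = 57.5 × sin 74°
t = 57.5 × 0.9613 = 55.273 m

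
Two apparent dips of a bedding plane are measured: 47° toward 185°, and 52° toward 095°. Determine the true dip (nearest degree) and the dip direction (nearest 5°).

true dip 59°, dip direction 135°

Each apparent-dip line lies in the plane. As unit vectors (x east, y north, z up), v₁ plunges 47°→185° and v₂ plunges 52°→095°.
n = v₁ × v₂ = (0.496, -0.495, 0.420) (taken with n_z > 0).
True dip = arccos(n_z / |n|) = arccos(0.5138) = 59.1°.
Dip direction = azimuth of (n_x, n_y) = atan2(0.496, -0.495) = 135°.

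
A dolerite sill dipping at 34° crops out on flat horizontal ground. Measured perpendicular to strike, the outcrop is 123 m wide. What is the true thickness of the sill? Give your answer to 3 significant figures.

True thickness t = w · sin(dip) = 123 × sin 34°
t = 123 × 0.5592 = 68.781 m

68.8 m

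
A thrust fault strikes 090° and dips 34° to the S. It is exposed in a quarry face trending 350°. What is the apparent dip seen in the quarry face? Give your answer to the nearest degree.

34°

The section lies 80° from the strike.
tan α = tan 34° × sin 80° = 0.6745 × 0.9848 = 0.6643
α = arctan(0.6643) = 33.59°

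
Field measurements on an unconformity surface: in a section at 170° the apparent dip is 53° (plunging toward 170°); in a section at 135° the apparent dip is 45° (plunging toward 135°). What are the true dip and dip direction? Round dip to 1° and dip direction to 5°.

true dip 53°, dip direction 175°

Represent each trace as a vector plunging at its apparent dip toward its trend (east-north-up frame): v₁ = (0.105, -0.593, -0.799), v₂ = (0.500, -0.500, -0.707).
n = v₁ × v₂ = (0.020, -0.325, 0.244) (taken with n_z > 0).
tan δ = √(n_x²+n_y²)/n_z = 0.326/0.244, so δ = 53.2°.
Dip direction = azimuth of (n_x, n_y) = atan2(0.020, -0.325) = 177°.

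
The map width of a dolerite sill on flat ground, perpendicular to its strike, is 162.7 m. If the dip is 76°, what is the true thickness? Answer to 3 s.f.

True thickness t = w · sin(dip) = 162.7 × sin 76°
t = 162.7 × 0.9703 = 157.867 m

158 m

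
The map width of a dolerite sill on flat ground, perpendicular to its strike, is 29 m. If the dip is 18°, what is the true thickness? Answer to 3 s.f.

8.96 m

True thickness t = w · sin(dip) = 29 × sin 18°
t = 29 × 0.3090 = 8.961 m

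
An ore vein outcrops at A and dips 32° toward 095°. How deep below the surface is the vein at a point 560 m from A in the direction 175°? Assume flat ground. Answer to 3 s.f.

60.8 m

The hole lies 80° from the dip direction, so the down-dip offset is 560 × cos 80° = 97.24 m.
Depth = down-dip offset × tan(dip) = 97.24 × tan 32° = 97.24 × 0.6249
Depth = 60.76 m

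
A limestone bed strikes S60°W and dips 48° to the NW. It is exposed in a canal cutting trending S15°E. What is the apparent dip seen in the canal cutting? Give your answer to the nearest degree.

The strike is S60°W and the section trends S15°E; the acute angle between them is β = 75°.
tan(apparent dip) = tan 48° · sin 75° = 1.0728
α = arctan(1.0728) = 47.01°

47°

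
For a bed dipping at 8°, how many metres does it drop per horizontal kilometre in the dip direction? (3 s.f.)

drop per km = 1000 × tan 8° = 1000 × 0.1405

141 m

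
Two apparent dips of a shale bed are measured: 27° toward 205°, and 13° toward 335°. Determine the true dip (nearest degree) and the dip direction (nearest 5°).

true dip 42°, dip direction 260°

Represent each trace as a vector plunging at its apparent dip toward its trend (east-north-up frame): v₁ = (-0.377, -0.808, -0.454), v₂ = (-0.412, 0.883, -0.225).
The plane normal is n = v₁ × v₂ ∝ (-0.583, -0.102, 0.665).
True dip = arccos(n_z / |n|) = arccos(0.7472) = 41.6°.
Dip direction = azimuth of (n_x, n_y) = atan2(-0.583, -0.102) = 260°.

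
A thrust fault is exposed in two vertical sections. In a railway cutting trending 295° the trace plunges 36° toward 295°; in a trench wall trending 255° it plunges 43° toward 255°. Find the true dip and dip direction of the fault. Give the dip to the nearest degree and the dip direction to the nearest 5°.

The two traces are lines in the plane: v₁ = (sin 295°·cos 36°, cos 295°·cos 36°, −sin 36°), v₂ = (sin 255°·cos 43°, cos 255°·cos 43°, −sin 43°).
Cross product v₁ × v₂ gives the pole to the plane: n ∝ (-0.344, -0.085, 0.380).
Dip δ = arctan(|n_h|/n_z) = arctan(0.355/0.380) = 43.0°.
The horizontal component of n points toward azimuth atan2(n_x, n_y) = 256°, the dip direction.

true dip 43°, dip direction 255°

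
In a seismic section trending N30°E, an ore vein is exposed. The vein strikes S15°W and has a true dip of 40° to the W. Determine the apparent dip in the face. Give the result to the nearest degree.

12°

Angle between strike (S15°W) and section (N30°E): β = 15°.
tan α = tan 40° × sin 15° = 0.8391 × 0.2588 = 0.2172
apparent dip = arctan 0.2172 = 12.25°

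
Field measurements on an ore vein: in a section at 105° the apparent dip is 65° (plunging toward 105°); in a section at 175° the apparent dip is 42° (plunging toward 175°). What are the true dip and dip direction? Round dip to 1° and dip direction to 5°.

true dip 65°, dip direction 110°

Each apparent-dip line lies in the plane. As unit vectors (x east, y north, z up), v₁ plunges 65°→105° and v₂ plunges 42°→175°.
The plane normal is n = v₁ × v₂ ∝ (0.598, -0.214, 0.295).
Dip δ = arctan(|n_h|/n_z) = arctan(0.635/0.295) = 65.1°.
Dip direction = atan2(0.598, -0.214) = 110° (azimuth of n's horizontal projection).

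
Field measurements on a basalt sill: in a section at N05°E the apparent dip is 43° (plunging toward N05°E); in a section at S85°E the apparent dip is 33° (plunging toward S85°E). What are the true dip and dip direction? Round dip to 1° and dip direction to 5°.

true dip 49°, dip direction 040°

Represent each trace as a vector plunging at its apparent dip toward its trend (east-north-up frame): v₁ = (0.064, 0.729, -0.682), v₂ = (0.835, -0.073, -0.545).
The plane normal is n = v₁ × v₂ ∝ (0.447, 0.535, 0.613).
Dip δ = arctan(|n_h|/n_z) = arctan(0.697/0.613) = 48.7°.
Dip direction = atan2(0.447, 0.535) = 40° (azimuth of n's horizontal projection).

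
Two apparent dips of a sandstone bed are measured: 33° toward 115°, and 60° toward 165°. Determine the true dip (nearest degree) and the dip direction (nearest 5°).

true dip 61°, dip direction 185°

Represent each trace as a vector plunging at its apparent dip toward its trend (east-north-up frame): v₁ = (0.760, -0.354, -0.545), v₂ = (0.129, -0.483, -0.866).
n = v₁ × v₂ = (-0.044, -0.588, 0.321) (taken with n_z > 0).
True dip = arccos(n_z / |n|) = arccos(0.4785) = 61.4°.
Dip direction = atan2(-0.044, -0.588) = 184° (azimuth of n's horizontal projection).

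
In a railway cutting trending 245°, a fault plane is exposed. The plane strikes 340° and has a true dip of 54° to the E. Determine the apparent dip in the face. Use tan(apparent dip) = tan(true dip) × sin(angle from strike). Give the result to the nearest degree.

Angle between strike (340°) and section (245°): β = 85°.
tan(apparent dip) = tan 54° · sin 85° = 1.3711
apparent dip = arctan 1.3711 = 53.90°

54°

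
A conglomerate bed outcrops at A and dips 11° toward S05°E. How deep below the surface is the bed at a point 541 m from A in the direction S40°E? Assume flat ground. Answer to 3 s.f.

86.1 m

The hole lies 35° from the dip direction, so the down-dip offset is 541 × cos 35° = 443.16 m.
Depth = down-dip offset × tan(dip) = 443.16 × tan 11° = 443.16 × 0.1944
Depth = 86.14 m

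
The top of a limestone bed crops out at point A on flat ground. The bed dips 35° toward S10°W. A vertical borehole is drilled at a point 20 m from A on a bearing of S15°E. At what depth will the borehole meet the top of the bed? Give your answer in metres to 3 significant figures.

12.7 m

The hole lies 25° from the dip direction, so the down-dip offset is 20 × cos 25° = 18.13 m.
Depth = down-dip offset × tan(dip) = 18.13 × tan 35° = 18.13 × 0.7002
Depth = 12.69 m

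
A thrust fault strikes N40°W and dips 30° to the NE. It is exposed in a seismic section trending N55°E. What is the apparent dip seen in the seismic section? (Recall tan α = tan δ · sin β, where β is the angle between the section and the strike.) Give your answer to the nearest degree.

The strike is N40°W and the section trends N55°E; the acute angle between them is β = 85°.
tan α = tan 30° × sin 85° = 0.5774 × 0.9962 = 0.5752
α = arctan(0.5752) = 29.91°

30°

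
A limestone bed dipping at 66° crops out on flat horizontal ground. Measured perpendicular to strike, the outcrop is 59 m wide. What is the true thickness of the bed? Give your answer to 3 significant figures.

True thickness t = w · sin(dip) = 59 × sin 66°
t = 59 × 0.9135 = 53.899 m

53.9 m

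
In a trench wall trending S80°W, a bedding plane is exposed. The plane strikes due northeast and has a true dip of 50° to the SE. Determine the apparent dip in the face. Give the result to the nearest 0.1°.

34.4°

The strike is due northeast and the section trends S80°W; the acute angle between them is β = 35°.
tan α = tan 50° × sin 35° = 1.1918 × 0.5736 = 0.6836
apparent dip = arctan 0.6836 = 34.36°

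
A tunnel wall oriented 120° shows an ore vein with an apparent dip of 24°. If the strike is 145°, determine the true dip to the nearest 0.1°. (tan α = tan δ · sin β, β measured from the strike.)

The section is 25° from the strike.
tan(true dip) = tan 24° / sin 25° = 1.0535
true dip = arctan 1.0535 = 46.49°

46.5°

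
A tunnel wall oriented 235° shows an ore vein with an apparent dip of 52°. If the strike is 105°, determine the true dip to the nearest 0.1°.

59.1°

The section is 50° from the strike.
tan δ = tan α / sin β = tan 52° / sin 50° = 1.2799 / 0.7660 = 1.6708
true dip = arctan 1.6708 = 59.10°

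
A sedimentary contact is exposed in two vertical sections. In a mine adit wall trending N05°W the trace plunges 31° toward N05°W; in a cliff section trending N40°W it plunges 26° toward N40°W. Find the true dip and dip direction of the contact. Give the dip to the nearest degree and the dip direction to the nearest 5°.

The two traces are lines in the plane: v₁ = (sin 355°·cos 31°, cos 355°·cos 31°, −sin 31°), v₂ = (sin 320°·cos 26°, cos 320°·cos 26°, −sin 26°).
Cross product v₁ × v₂ gives the pole to the plane: n ∝ (-0.020, 0.265, 0.442).
True dip = arccos(n_z / |n|) = arccos(0.8571) = 31.0°.
Dip direction = atan2(-0.020, 0.265) = 356° (azimuth of n's horizontal projection).

true dip 31°, dip direction 355°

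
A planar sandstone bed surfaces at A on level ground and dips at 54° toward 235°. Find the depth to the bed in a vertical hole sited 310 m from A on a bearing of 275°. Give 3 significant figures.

327 m

The hole lies 40° from the dip direction, so the down-dip offset is 310 × cos 40° = 237.47 m.
Depth = down-dip offset × tan(dip) = 237.47 × tan 54° = 237.47 × 1.3764
Depth = 326.85 m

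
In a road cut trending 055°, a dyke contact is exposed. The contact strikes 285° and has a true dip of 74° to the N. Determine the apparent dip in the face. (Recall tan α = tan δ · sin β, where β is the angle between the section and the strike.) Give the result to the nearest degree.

The section lies 50° from the strike.
tan(apparent dip) = tan 74° · sin 50° = 2.6715
apparent dip = arctan 2.6715 = 69.48°

69°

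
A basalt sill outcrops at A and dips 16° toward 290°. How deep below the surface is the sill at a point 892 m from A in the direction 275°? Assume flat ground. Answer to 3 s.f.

The hole lies 15° from the dip direction, so the down-dip offset is 892 × cos 15° = 861.61 m.
Depth = down-dip offset × tan(dip) = 861.61 × tan 16° = 861.61 × 0.2867
Depth = 247.06 m

247 m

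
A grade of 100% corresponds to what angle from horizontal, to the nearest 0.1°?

tan θ = 100/100 = 1.0000
θ = arctan(1.0000) = 45.00°

45.0°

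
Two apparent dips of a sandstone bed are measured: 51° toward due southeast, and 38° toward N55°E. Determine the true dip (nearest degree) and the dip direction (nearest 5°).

Each apparent-dip line lies in the plane. As unit vectors (x east, y north, z up), v₁ plunges 51°→due southeast and v₂ plunges 38°→N55°E.
The plane normal is n = v₁ × v₂ ∝ (0.625, -0.228, 0.488).
True dip = arccos(n_z / |n|) = arccos(0.5917) = 53.7°.
Dip direction = azimuth of (n_x, n_y) = atan2(0.625, -0.228) = 110°.

true dip 54°, dip direction 110°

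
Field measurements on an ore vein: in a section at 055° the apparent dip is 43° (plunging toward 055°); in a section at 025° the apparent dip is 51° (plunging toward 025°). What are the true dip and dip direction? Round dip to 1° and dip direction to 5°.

true dip 52°, dip direction 010°

Represent each trace as a vector plunging at its apparent dip toward its trend (east-north-up frame): v₁ = (0.599, 0.419, -0.682), v₂ = (0.266, 0.570, -0.777).
n = v₁ × v₂ = (0.063, 0.284, 0.230) (taken with n_z > 0).
tan δ = √(n_x²+n_y²)/n_z = 0.291/0.230, so δ = 51.7°.
Dip direction = atan2(0.063, 0.284) = 12° (azimuth of n's horizontal projection).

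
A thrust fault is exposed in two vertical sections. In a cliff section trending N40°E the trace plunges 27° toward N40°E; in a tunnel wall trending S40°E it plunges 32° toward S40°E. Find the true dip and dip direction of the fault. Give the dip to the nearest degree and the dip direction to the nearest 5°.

true dip 42°, dip direction 095°

The two traces are lines in the plane: v₁ = (sin 40°·cos 27°, cos 40°·cos 27°, −sin 27°), v₂ = (sin 140°·cos 32°, cos 140°·cos 32°, −sin 32°).
n = v₁ × v₂ = (0.657, -0.056, 0.744) (taken with n_z > 0).
Dip δ = arctan(|n_h|/n_z) = arctan(0.659/0.744) = 41.5°.
The horizontal component of n points toward azimuth atan2(n_x, n_y) = 95°, the dip direction.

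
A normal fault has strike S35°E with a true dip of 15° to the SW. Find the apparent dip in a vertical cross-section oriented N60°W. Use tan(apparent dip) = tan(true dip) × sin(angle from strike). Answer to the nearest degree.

The section lies 25° from the strike.
tan(apparent dip) = tan 15° · sin 25° = 0.1132
α = arctan(0.1132) = 6.46°

6°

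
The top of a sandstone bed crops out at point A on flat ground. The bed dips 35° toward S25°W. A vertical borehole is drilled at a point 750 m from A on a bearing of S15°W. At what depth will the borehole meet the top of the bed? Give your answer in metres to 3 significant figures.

The hole lies 10° from the dip direction, so the down-dip offset is 750 × cos 10° = 738.61 m.
Depth = down-dip offset × tan(dip) = 738.61 × tan 35° = 738.61 × 0.7002
Depth = 517.18 m

517 m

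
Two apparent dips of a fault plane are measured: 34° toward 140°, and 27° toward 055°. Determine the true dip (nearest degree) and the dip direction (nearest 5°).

Represent each trace as a vector plunging at its apparent dip toward its trend (east-north-up frame): v₁ = (0.533, -0.635, -0.559), v₂ = (0.730, 0.511, -0.454).
The plane normal is n = v₁ × v₂ ∝ (0.574, -0.166, 0.736).
tan δ = √(n_x²+n_y²)/n_z = 0.598/0.736, so δ = 39.1°.
Dip direction = azimuth of (n_x, n_y) = atan2(0.574, -0.166) = 106°.

true dip 39°, dip direction 105°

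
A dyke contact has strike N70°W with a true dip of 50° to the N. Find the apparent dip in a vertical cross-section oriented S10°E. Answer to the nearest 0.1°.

45.9°

The strike is N70°W and the section trends S10°E; the acute angle between them is β = 60°.
tan(apparent dip) = tan 50° · sin 60° = 1.0321
apparent dip = arctan 1.0321 = 45.90°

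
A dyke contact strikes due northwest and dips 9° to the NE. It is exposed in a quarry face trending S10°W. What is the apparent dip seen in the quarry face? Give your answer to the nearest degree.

7°

Angle between strike (due northwest) and section (S10°W): β = 55°.
tan α = tan 9° × sin 55° = 0.1584 × 0.8192 = 0.1297
apparent dip = arctan 0.1297 = 7.39°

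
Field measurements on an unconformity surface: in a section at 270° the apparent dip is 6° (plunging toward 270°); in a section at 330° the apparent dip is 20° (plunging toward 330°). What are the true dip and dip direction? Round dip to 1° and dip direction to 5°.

Each apparent-dip line lies in the plane. As unit vectors (x east, y north, z up), v₁ plunges 6°→270° and v₂ plunges 20°→330°.
n = v₁ × v₂ = (-0.085, 0.291, 0.809) (taken with n_z > 0).
Dip δ = arctan(|n_h|/n_z) = arctan(0.303/0.809) = 20.5°.
The horizontal component of n points toward azimuth atan2(n_x, n_y) = 344°, the dip direction.

true dip 21°, dip direction 345°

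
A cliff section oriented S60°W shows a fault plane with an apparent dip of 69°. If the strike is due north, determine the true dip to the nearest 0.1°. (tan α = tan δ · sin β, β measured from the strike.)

71.6°

β = acute angle between strike due north and section S60°W = 60°.
tan δ = tan α / sin β = tan 69° / sin 60° = 2.6051 / 0.8660 = 3.0081
true dip = arctan 3.0081 = 71.61°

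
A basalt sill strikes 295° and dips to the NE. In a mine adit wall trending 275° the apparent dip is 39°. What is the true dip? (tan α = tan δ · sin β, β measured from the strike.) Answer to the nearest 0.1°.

67.1°

The section is 20° from the strike.
tan(true dip) = tan 39° / sin 20° = 2.3677
true dip = arctan 2.3677 = 67.10°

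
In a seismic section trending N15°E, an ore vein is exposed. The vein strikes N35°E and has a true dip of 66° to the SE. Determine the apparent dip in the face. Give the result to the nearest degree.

The section lies 20° from the strike.
tan(apparent dip) = tan 66° · sin 20° = 0.7682
α = arctan(0.7682) = 37.53°

38°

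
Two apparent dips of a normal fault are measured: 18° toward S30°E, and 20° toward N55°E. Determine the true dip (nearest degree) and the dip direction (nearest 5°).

Represent each trace as a vector plunging at its apparent dip toward its trend (east-north-up frame): v₁ = (0.476, -0.824, -0.309), v₂ = (0.770, 0.539, -0.342).
The plane normal is n = v₁ × v₂ ∝ (0.448, -0.075, 0.890).
Dip δ = arctan(|n_h|/n_z) = arctan(0.455/0.890) = 27.0°.
The horizontal component of n points toward azimuth atan2(n_x, n_y) = 100°, the dip direction.

true dip 27°, dip direction 100°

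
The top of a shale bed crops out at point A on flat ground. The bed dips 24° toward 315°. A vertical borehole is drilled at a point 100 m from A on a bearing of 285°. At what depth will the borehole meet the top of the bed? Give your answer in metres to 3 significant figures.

The hole lies 30° from the dip direction, so the down-dip offset is 100 × cos 30° = 86.60 m.
Depth = down-dip offset × tan(dip) = 86.60 × tan 24° = 86.60 × 0.4452
Depth = 38.56 m

38.6 m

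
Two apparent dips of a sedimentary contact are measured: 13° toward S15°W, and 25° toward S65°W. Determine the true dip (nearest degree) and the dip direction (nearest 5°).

true dip 25°, dip direction 255°

Represent each trace as a vector plunging at its apparent dip toward its trend (east-north-up frame): v₁ = (-0.252, -0.941, -0.225), v₂ = (-0.821, -0.383, -0.423).
Cross product v₁ × v₂ gives the pole to the plane: n ∝ (-0.312, -0.078, 0.676).
Dip δ = arctan(|n_h|/n_z) = arctan(0.321/0.676) = 25.4°.
Dip direction = atan2(-0.312, -0.078) = 256° (azimuth of n's horizontal projection).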